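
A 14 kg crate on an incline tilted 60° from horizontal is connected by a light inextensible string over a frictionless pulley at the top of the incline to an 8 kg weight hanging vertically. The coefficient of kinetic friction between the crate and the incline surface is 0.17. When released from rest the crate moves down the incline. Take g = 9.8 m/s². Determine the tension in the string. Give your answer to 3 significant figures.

88.9 N

For the crate on the incline: the weight component along the slope is m₁g sin 60° = 14 × 9.8 × 0.8660 = 118.815 N and the normal force is N = m₁g cos 60° = 68.600 N.
Kinetic friction opposes the crate's motion down the incline: f = μN = 0.17 × 68.600 = 11.662 N acting up the slope.
Newton's second law for the crate (down-slope positive): 118.815 − 11.662 − T = 14 a. For the hanging weight (upward positive): T − 8 × 9.8 = 8 a.
Adding the two equations eliminates T: 28.753 = 22 a, so a = 1.3070 m/s².
Then from the hanging weight's equation, T = 8 × (9.8 + 1.3070) = 88.856 N.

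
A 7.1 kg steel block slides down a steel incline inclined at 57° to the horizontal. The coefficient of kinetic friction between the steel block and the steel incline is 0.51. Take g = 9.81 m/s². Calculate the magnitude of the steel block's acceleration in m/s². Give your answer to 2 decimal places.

Resolving the weight along the incline: the component pulling the steel block down the slope is mg sin 57° = 7.1 × 9.81 × 0.8387 = 58.416 N, and the normal force is N = mg cos 57° = 7.1 × 9.81 × 0.5446 = 37.932 N.
Kinetic friction acts up the slope with magnitude f = μN = 0.51 × 37.932 = 19.345 N.
Net force along the incline is 58.416 − 19.345 = 39.071 N, so a = 39.071 / 7.1 = 5.5030 m/s².

5.50 m/s²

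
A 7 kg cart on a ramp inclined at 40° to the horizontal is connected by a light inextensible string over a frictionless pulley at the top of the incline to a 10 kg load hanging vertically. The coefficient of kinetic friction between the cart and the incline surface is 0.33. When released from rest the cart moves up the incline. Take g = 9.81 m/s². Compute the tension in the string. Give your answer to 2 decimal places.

For the cart on the incline: the weight component along the slope is m₁g sin 40° = 7 × 9.81 × 0.6428 = 44.141 N and the normal force is N = m₁g cos 40° = 52.604 N.
Kinetic friction opposes the cart's motion up the incline: f = μN = 0.33 × 52.604 = 17.359 N acting down the slope.
Newton's second law for the cart (up-slope positive): T − 44.141 − 17.359 = 7 a. For the hanging load (downward positive): 10 × 9.81 − T = 10 a.
Adding the two equations eliminates T: 36.600 = 17 a, so a = 2.1529 m/s².
Then from the hanging load's equation, T = 10 × (9.81 − 2.1529) = 76.571 N.

76.57 N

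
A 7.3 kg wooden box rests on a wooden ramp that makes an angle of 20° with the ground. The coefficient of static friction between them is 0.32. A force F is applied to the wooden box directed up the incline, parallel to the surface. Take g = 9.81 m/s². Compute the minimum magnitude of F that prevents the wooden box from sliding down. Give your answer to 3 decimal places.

The normal force is N = mg cos 20° = 67.294 N. With F at its minimum the wooden box is on the verge of sliding down, so static friction is at its maximum μ_s N = 0.32 × 67.294 = 21.534 N and acts up the slope.
Equilibrium along the incline: F + μ_s N = mg sin 20°, so F = 24.493 − 21.534 = 2.959 N.

2.959 N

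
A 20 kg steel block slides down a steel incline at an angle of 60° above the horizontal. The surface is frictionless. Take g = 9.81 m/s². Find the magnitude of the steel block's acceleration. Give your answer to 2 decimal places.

8.50 m/s²

Resolving the weight along the incline: the component pulling the steel block down the slope is mg sin 60° = 20 × 9.81 × 0.8660 = 169.909 N, and the normal force is N = mg cos 60° = 20 × 9.81 × 0.5000 = 98.100 N.
With no friction the net force along the incline is 169.909 N, so a = g sin 60° = 169.909 / 20 = 8.4954 m/s².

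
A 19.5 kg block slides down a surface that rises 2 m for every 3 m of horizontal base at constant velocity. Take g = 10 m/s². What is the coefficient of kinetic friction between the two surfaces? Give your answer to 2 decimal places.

At constant velocity the net force along the incline is zero: mg sin 33.69° = μ mg cos 33.69°.
So μ = tan 33.69° = 0.5547 / 0.8321 = 0.6666.

0.67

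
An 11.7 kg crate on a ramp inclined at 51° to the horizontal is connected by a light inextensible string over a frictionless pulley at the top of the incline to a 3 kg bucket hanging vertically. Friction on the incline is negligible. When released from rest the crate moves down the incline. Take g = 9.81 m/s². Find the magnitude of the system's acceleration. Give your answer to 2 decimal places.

4.07 m/s²

For the crate on the incline: the weight component along the slope is m₁g sin 51° = 11.7 × 9.81 × 0.7771 = 89.193 N and the normal force is N = m₁g cos 51° = 72.232 N.
Newton's second law for the crate (down-slope positive): 89.193 − T = 11.7 a. For the hanging bucket (upward positive): T − 3 × 9.81 = 3 a.
Adding the two equations eliminates T: 59.763 = 14.7 a, so a = 4.0655 m/s².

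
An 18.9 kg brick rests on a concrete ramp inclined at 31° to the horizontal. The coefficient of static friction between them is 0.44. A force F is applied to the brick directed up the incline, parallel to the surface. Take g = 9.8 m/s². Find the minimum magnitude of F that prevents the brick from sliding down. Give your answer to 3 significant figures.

25.5 N

The normal force is N = mg cos 31° = 158.765 N. With F at its minimum the brick is on the verge of sliding down, so static friction is at its maximum μ_s N = 0.44 × 158.765 = 69.857 N and acts up the slope.
Equilibrium along the incline: F + μ_s N = mg sin 31°, so F = 95.395 − 69.857 = 25.538 N.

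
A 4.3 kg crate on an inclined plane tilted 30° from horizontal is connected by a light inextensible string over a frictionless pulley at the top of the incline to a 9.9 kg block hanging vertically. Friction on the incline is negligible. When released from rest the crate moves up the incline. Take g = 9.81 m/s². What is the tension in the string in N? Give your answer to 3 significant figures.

44.1 N

For the crate on the incline: the weight component along the slope is m₁g sin 30° = 4.3 × 9.81 × 0.5000 = 21.091 N and the normal force is N = m₁g cos 30° = 36.532 N.
Newton's second law for the crate (up-slope positive): T − 21.091 = 4.3 a. For the hanging block (downward positive): 9.9 × 9.81 − T = 9.9 a.
Adding the two equations eliminates T: 76.028 = 14.2 a, so a = 5.3541 m/s².
Then from the hanging block's equation, T = 9.9 × (9.81 − 5.3541) = 44.113 N.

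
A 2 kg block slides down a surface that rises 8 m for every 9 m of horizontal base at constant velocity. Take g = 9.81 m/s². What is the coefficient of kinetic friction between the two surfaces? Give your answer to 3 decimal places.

0.889

At constant velocity the net force along the incline is zero: mg sin 41.63° = μ mg cos 41.63°.
So μ = tan 41.63° = 0.6644 / 0.7474 = 0.8889.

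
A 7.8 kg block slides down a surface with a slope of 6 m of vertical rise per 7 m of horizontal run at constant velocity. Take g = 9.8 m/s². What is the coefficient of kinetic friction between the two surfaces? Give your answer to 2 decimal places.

At constant velocity the net force along the incline is zero: mg sin 40.60° = μ mg cos 40.60°.
So μ = tan 40.60° = 0.6508 / 0.7593 = 0.8571.

0.86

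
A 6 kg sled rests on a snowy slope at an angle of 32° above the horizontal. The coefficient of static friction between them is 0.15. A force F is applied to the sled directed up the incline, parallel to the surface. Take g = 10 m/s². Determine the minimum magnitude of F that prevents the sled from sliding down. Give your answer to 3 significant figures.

The normal force is N = mg cos 32° = 50.883 N. With F at its minimum the sled is on the verge of sliding down, so static friction is at its maximum μ_s N = 0.15 × 50.883 = 7.632 N and acts up the slope.
Equilibrium along the incline: F + μ_s N = mg sin 32°, so F = 31.795 − 7.632 = 24.163 N.

24.2 N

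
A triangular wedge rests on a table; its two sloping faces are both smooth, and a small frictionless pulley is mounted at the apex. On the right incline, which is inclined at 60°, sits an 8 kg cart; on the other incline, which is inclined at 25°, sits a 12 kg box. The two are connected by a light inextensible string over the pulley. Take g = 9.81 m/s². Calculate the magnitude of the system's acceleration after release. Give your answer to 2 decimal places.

Resolve each weight along its own incline: the 8 kg mass has component 8 × 9.81 × sin 60° = 67.966 N down its slope, and the 12 kg mass has 12 × 9.81 × sin 25° = 49.751 N down its slope.
The 8 kg side's 67.966 N exceeds the other side's 49.751 N, so that mass slides down and the 12 kg mass slides up. Taking that direction as positive, Newton's second law for the whole system gives 67.966 − 49.751 = (8 + 12) a, so a = 18.215 / 20 = 0.9107 m/s².

0.91 m/s²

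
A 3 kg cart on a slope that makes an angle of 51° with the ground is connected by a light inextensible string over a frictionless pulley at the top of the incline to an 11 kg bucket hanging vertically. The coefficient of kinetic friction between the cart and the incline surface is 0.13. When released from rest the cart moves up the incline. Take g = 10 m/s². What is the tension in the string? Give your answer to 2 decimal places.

For the cart on the incline: the weight component along the slope is m₁g sin 51° = 3 × 10 × 0.7771 = 23.313 N and the normal force is N = m₁g cos 51° = 18.880 N.
Kinetic friction opposes the cart's motion up the incline: f = μN = 0.13 × 18.880 = 2.454 N acting down the slope.
Newton's second law for the cart (up-slope positive): T − 23.313 − 2.454 = 3 a. For the hanging bucket (downward positive): 11 × 10 − T = 11 a.
Adding the two equations eliminates T: 84.233 = 14 a, so a = 6.0166 m/s².
Then from the hanging bucket's equation, T = 11 × (10 − 6.0166) = 43.817 N.

43.82 N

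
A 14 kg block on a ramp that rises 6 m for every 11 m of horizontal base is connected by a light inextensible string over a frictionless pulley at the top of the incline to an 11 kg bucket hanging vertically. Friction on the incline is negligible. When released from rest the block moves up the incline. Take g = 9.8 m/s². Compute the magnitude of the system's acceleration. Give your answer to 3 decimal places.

1.684 m/s²

For the block on the incline: the weight component along the slope is m₁g sin 28.61° = 14 × 9.8 × 0.4789 = 65.705 N and the normal force is N = m₁g cos 28.61° = 120.447 N.
Newton's second law for the block (up-slope positive): T − 65.705 = 14 a. For the hanging bucket (downward positive): 11 × 9.8 − T = 11 a.
Adding the two equations eliminates T: 42.095 = 25 a, so a = 1.6838 m/s².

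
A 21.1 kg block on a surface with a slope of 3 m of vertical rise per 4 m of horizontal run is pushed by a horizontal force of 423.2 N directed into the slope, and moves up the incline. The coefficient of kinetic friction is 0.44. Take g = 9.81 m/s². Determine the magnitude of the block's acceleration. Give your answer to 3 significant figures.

The horizontal push has components F cos 36.87° = 423.2 × 0.8000 = 338.560 N up the incline and F sin 36.87° = 423.2 × 0.6000 = 253.920 N pressing into the surface.
The normal force is therefore N = mg cos 36.87° + F sin 36.87° = 165.593 + 253.920 = 419.513 N, and kinetic friction down the slope is μN = 0.44 × 419.513 = 184.586 N.
Along the incline: F cos 36.87° − mg sin 36.87° − μN = ma, so 338.560 − 124.195 − 184.586 = 21.1 a, giving a = 1.4113 m/s².

1.41 m/s²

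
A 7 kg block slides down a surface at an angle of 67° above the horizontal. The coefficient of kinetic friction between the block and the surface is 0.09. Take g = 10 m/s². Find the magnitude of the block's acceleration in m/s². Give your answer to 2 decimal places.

Resolving the weight along the incline: the component pulling the block down the slope is mg sin 67° = 7 × 10 × 0.9205 = 64.435 N, and the normal force is N = mg cos 67° = 7 × 10 × 0.3907 = 27.349 N.
Kinetic friction acts up the slope with magnitude f = μN = 0.09 × 27.349 = 2.461 N.
Net force along the incline is 64.435 − 2.461 = 61.974 N, so a = 61.974 / 7 = 8.8534 m/s².

8.85 m/s²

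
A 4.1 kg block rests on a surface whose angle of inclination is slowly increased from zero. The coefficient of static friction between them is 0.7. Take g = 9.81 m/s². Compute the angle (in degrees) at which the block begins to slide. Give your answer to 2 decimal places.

At the threshold of sliding, static friction is at its maximum μ_s N and exactly balances the weight component along the incline: mg sin θ = μ_s mg cos θ.
Hence tan θ = μ_s = 0.7, so θ = arctan(0.7) = 34.9920°.

34.99°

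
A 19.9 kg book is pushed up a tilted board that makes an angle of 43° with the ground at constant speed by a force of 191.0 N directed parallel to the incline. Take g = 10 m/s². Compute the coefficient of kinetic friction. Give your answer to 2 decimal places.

At constant speed ΣF = 0 along the incline. The applied 191.0 N acts up the slope; the weight component mg sin 43° = 135.718 N and kinetic friction μN both act down the slope.
So 191.0 = 135.718 + μ × 145.539, giving μ = (191.0 − 135.718) / 145.539 = 0.3798.

0.38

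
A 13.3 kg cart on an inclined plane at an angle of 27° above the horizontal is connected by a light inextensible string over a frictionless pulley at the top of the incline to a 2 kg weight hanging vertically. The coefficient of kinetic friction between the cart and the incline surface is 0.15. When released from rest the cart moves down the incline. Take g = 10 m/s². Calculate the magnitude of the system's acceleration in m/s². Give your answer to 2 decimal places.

1.48 m/s²

For the cart on the incline: the weight component along the slope is m₁g sin 27° = 13.3 × 10 × 0.4540 = 60.382 N and the normal force is N = m₁g cos 27° = 118.504 N.
Kinetic friction opposes the cart's motion down the incline: f = μN = 0.15 × 118.504 = 17.776 N acting up the slope.
Newton's second law for the cart (down-slope positive): 60.382 − 17.776 − T = 13.3 a. For the hanging weight (upward positive): T − 2 × 10 = 2 a.
Adding the two equations eliminates T: 22.606 = 15.3 a, so a = 1.4775 m/s².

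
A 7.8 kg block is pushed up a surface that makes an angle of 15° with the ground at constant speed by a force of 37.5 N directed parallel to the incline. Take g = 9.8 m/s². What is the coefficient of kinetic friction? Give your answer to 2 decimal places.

At constant speed ΣF = 0 along the incline. The applied 37.5 N acts up the slope; the weight component mg sin 15° = 19.784 N and kinetic friction μN both act down the slope.
So 37.5 = 19.784 + μ × 73.835, giving μ = (37.5 − 19.784) / 73.835 = 0.2399.

0.24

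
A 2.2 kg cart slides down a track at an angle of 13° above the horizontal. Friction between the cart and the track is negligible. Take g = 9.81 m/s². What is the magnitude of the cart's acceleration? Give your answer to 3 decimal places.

Resolving the weight along the incline: the component pulling the cart down the slope is mg sin 13° = 2.2 × 9.81 × 0.2250 = 4.856 N, and the normal force is N = mg cos 13° = 2.2 × 9.81 × 0.9744 = 21.030 N.
With no friction the net force along the incline is 4.856 N, so a = g sin 13° = 4.856 / 2.2 = 2.2073 m/s².

2.207 m/s²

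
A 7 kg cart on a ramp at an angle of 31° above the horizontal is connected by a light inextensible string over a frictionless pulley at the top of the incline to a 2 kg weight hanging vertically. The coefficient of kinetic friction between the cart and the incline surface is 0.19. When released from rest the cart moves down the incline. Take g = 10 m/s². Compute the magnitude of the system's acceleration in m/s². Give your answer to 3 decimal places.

For the cart on the incline: the weight component along the slope is m₁g sin 31° = 7 × 10 × 0.5150 = 36.050 N and the normal force is N = m₁g cos 31° = 60.002 N.
Kinetic friction opposes the cart's motion down the incline: f = μN = 0.19 × 60.002 = 11.400 N acting up the slope.
Newton's second law for the cart (down-slope positive): 36.050 − 11.400 − T = 7 a. For the hanging weight (upward positive): T − 2 × 10 = 2 a.
Adding the two equations eliminates T: 4.650 = 9 a, so a = 0.5167 m/s².

0.517 m/s²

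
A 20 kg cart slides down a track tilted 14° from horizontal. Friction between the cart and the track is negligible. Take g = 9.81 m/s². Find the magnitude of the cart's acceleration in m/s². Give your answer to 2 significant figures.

Resolving the weight along the incline: the component pulling the cart down the slope is mg sin 14° = 20 × 9.81 × 0.2419 = 47.461 N, and the normal force is N = mg cos 14° = 20 × 9.81 × 0.9703 = 190.373 N.
With no friction the net force along the incline is 47.461 N, so a = g sin 14° = 47.461 / 20 = 2.3731 m/s².

2.4 m/s²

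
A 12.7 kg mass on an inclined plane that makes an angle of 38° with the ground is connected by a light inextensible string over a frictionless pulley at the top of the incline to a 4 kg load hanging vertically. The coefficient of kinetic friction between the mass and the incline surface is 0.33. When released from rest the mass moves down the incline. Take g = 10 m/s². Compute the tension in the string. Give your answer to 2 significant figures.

For the mass on the incline: the weight component along the slope is m₁g sin 38° = 12.7 × 10 × 0.6157 = 78.194 N and the normal force is N = m₁g cos 38° = 100.077 N.
Kinetic friction opposes the mass's motion down the incline: f = μN = 0.33 × 100.077 = 33.025 N acting up the slope.
Newton's second law for the mass (down-slope positive): 78.194 − 33.025 − T = 12.7 a. For the hanging load (upward positive): T − 4 × 10 = 4 a.
Adding the two equations eliminates T: 5.169 = 16.7 a, so a = 0.3095 m/s².
Then from the hanging load's equation, T = 4 × (10 + 0.3095) = 41.238 N.

41 N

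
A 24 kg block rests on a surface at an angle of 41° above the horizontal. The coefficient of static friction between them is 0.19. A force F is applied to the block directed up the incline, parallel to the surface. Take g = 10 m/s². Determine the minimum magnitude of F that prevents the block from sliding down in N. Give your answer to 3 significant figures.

123 N

The normal force is N = mg cos 41° = 181.130 N. With F at its minimum the block is on the verge of sliding down, so static friction is at its maximum μ_s N = 0.19 × 181.130 = 34.415 N and acts up the slope.
Equilibrium along the incline: F + μ_s N = mg sin 41°, so F = 157.454 − 34.415 = 123.039 N.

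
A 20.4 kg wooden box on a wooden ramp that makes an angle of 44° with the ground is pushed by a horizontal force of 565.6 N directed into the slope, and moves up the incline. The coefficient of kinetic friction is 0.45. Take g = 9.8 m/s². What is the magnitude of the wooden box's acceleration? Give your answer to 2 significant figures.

The horizontal push has components F cos 44° = 565.6 × 0.7193 = 406.836 N up the incline and F sin 44° = 565.6 × 0.6947 = 392.922 N pressing into the surface.
The normal force is therefore N = mg cos 44° + F sin 44° = 143.802 + 392.922 = 536.724 N, and kinetic friction down the slope is μN = 0.45 × 536.724 = 241.526 N.
Along the incline: F cos 44° − mg sin 44° − μN = ma, so 406.836 − 138.884 − 241.526 = 20.4 a, giving a = 1.2954 m/s².

1.3 m/s²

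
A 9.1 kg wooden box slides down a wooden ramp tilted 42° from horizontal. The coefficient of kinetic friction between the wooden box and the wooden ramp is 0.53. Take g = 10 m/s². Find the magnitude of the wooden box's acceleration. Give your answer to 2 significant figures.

2.8 m/s²

Resolving the weight along the incline: the component pulling the wooden box down the slope is mg sin 42° = 9.1 × 10 × 0.6691 = 60.888 N, and the normal force is N = mg cos 42° = 9.1 × 10 × 0.7431 = 67.622 N.
Kinetic friction acts up the slope with magnitude f = μN = 0.53 × 67.622 = 35.840 N.
Net force along the incline is 60.888 − 35.840 = 25.048 N, so a = 25.048 / 9.1 = 2.7525 m/s².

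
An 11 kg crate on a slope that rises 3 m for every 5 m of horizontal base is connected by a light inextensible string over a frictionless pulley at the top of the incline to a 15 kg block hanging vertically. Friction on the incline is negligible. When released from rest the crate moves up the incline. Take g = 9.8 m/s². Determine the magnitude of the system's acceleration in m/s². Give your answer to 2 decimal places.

For the crate on the incline: the weight component along the slope is m₁g sin 30.96° = 11 × 9.8 × 0.5145 = 55.463 N and the normal force is N = m₁g cos 30.96° = 92.438 N.
Newton's second law for the crate (up-slope positive): T − 55.463 = 11 a. For the hanging block (downward positive): 15 × 9.8 − T = 15 a.
Adding the two equations eliminates T: 91.537 = 26 a, so a = 3.5207 m/s².

3.52 m/s²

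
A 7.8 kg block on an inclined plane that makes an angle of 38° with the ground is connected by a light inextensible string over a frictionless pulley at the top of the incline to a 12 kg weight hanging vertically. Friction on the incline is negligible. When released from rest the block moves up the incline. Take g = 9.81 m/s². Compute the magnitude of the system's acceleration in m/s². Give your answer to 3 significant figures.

For the block on the incline: the weight component along the slope is m₁g sin 38° = 7.8 × 9.81 × 0.6157 = 47.112 N and the normal force is N = m₁g cos 38° = 60.297 N.
Newton's second law for the block (up-slope positive): T − 47.112 = 7.8 a. For the hanging weight (downward positive): 12 × 9.81 − T = 12 a.
Adding the two equations eliminates T: 70.608 = 19.8 a, so a = 3.5661 m/s².

3.57 m/s²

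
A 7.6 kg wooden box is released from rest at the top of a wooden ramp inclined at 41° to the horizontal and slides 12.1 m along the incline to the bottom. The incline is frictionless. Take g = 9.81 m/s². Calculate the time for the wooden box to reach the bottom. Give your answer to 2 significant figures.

1.9 s

The weight component along the incline is mg sin 41° = 48.913 N and the normal force is N = mg cos 41° = 56.268 N.
With no friction, a = g sin 41° = 6.4359 m/s².
Starting from rest, L = ½at², so t = √(2L/a) = √(2 × 12.1 / 6.4359) = 1.9391 s.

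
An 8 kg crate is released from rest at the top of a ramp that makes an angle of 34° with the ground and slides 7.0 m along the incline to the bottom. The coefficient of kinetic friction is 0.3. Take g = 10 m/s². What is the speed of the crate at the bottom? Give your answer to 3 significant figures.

6.59 m/s

The weight component along the incline is mg sin 34° = 44.735 N and the normal force is N = mg cos 34° = 66.323 N.
Friction up the slope is f = μN = 0.3 × 66.323 = 19.897 N, so the net downslope force is 44.735 − 19.897 = 24.838 N and a = 24.838 / 8 = 3.1048 m/s².
Starting from rest over a distance of 7.0 m, v² = 2aL = 2 × 3.1048 × 7.0 = 43.4672, so v = 6.5930 m/s.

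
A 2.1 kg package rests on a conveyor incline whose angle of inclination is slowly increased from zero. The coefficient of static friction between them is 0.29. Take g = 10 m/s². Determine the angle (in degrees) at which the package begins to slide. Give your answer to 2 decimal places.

At the threshold of sliding, static friction is at its maximum μ_s N and exactly balances the weight component along the incline: mg sin θ = μ_s mg cos θ.
Hence tan θ = μ_s = 0.29, so θ = arctan(0.29) = 16.1722°.

16.17°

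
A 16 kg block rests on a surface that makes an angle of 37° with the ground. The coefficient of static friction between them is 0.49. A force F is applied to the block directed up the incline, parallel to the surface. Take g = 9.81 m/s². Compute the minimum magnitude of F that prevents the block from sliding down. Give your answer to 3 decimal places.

33.038 N

The normal force is N = mg cos 37° = 125.354 N. With F at its minimum the block is on the verge of sliding down, so static friction is at its maximum μ_s N = 0.49 × 125.354 = 61.423 N and acts up the slope.
Equilibrium along the incline: F + μ_s N = mg sin 37°, so F = 94.461 − 61.423 = 33.038 N.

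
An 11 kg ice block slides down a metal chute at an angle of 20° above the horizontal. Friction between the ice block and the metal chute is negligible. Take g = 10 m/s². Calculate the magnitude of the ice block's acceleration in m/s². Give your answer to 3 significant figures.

Resolving the weight along the incline: the component pulling the ice block down the slope is mg sin 20° = 11 × 10 × 0.3420 = 37.620 N, and the normal force is N = mg cos 20° = 11 × 10 × 0.9397 = 103.367 N.
With no friction the net force along the incline is 37.620 N, so a = g sin 20° = 37.620 / 11 = 3.4200 m/s².

3.42 m/s²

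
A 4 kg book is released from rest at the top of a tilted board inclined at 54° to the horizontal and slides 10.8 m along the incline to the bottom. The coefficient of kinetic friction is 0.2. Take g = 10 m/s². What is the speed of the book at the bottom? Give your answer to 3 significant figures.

12.2 m/s

The weight component along the incline is mg sin 54° = 32.361 N and the normal force is N = mg cos 54° = 23.511 N.
Friction up the slope is f = μN = 0.2 × 23.511 = 4.702 N, so the net downslope force is 32.361 − 4.702 = 27.659 N and a = 27.659 / 4 = 6.9147 m/s².
Starting from rest over a distance of 10.8 m, v² = 2aL = 2 × 6.9147 × 10.8 = 149.3575, so v = 12.2212 m/s.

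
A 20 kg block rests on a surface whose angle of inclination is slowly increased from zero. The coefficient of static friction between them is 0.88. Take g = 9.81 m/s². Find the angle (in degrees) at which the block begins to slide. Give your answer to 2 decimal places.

41.35°

At the threshold of sliding, static friction is at its maximum μ_s N and exactly balances the weight component along the incline: mg sin θ = μ_s mg cos θ.
Hence tan θ = μ_s = 0.88, so θ = arctan(0.88) = 41.3478°.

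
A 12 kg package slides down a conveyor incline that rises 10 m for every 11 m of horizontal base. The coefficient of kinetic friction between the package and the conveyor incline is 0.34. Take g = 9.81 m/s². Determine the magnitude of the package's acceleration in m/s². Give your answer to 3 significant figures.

4.13 m/s²

Resolving the weight along the incline: the component pulling the package down the slope is mg sin 42.27° = 12 × 9.81 × 0.6727 = 79.190 N, and the normal force is N = mg cos 42.27° = 12 × 9.81 × 0.7399 = 87.101 N.
Kinetic friction acts up the slope with magnitude f = μN = 0.34 × 87.101 = 29.614 N.
Net force along the incline is 79.190 − 29.614 = 49.576 N, so a = 49.576 / 12 = 4.1313 m/s².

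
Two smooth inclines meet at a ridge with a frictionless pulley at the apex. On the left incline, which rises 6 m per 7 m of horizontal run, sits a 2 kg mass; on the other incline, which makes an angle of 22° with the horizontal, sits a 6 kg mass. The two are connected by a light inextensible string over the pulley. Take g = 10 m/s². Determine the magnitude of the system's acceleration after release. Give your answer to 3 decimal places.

1.183 m/s²

Resolve each weight along its own incline: the 2 kg mass has component 2 × 10 × sin 40.60° = 13.016 N down its slope, and the 6 kg mass has 6 × 10 × sin 22° = 22.476 N down its slope.
The 6 kg side's 22.476 N exceeds the other side's 13.016 N, so that mass slides down and the 2 kg mass slides up. Taking that direction as positive, Newton's second law for the whole system gives 22.476 − 13.016 = (2 + 6) a, so a = 9.460 / 8 = 1.1825 m/s².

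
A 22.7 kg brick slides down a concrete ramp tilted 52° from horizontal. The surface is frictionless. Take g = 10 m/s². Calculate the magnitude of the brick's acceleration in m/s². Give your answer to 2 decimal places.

Resolving the weight along the incline: the component pulling the brick down the slope is mg sin 52° = 22.7 × 10 × 0.7880 = 178.876 N, and the normal force is N = mg cos 52° = 22.7 × 10 × 0.6157 = 139.764 N.
With no friction the net force along the incline is 178.876 N, so a = g sin 52° = 178.876 / 22.7 = 7.8800 m/s².

7.88 m/s²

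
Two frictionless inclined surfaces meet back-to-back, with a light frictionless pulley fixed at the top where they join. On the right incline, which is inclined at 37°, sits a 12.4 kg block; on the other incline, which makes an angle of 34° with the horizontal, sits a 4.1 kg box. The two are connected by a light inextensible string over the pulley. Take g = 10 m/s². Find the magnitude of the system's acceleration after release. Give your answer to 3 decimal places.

3.133 m/s²

Resolve each weight along its own incline: the 12.4 kg mass has component 12.4 × 10 × sin 37° = 74.625 N down its slope, and the 4.1 kg mass has 4.1 × 10 × sin 34° = 22.927 N down its slope.
The 12.4 kg side's 74.625 N exceeds the other side's 22.927 N, so that mass slides down and the 4.1 kg mass slides up. Taking that direction as positive, Newton's second law for the whole system gives 74.625 − 22.927 = (12.4 + 4.1) a, so a = 51.698 / 16.5 = 3.1332 m/s².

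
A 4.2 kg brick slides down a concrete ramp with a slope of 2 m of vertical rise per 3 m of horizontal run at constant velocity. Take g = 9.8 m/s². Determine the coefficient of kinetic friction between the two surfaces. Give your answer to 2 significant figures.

0.67

At constant velocity the net force along the incline is zero: mg sin 33.69° = μ mg cos 33.69°.
So μ = tan 33.69° = 0.5547 / 0.8321 = 0.6666.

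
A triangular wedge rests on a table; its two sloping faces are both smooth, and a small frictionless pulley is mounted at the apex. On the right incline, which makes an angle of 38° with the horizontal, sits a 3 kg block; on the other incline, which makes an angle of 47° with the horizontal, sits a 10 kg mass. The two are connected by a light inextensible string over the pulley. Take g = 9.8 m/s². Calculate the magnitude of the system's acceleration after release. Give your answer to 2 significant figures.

4.1 m/s²

Resolve each weight along its own incline: the 3 kg mass has component 3 × 9.8 × sin 38° = 18.100 N down its slope, and the 10 kg mass has 10 × 9.8 × sin 47° = 71.673 N down its slope.
The 10 kg side's 71.673 N exceeds the other side's 18.100 N, so that mass slides down and the 3 kg mass slides up. Taking that direction as positive, Newton's second law for the whole system gives 71.673 − 18.100 = (3 + 10) a, so a = 53.573 / 13 = 4.1210 m/s².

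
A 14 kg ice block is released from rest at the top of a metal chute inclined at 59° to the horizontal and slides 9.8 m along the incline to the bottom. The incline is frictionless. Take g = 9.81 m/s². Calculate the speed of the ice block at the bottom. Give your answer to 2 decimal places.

12.84 m/s

The weight component along the incline is mg sin 59° = 117.723 N and the normal force is N = mg cos 59° = 70.735 N.
With no friction, a = g sin 59° = 8.4088 m/s².
Starting from rest over a distance of 9.8 m, v² = 2aL = 2 × 8.4088 × 9.8 = 164.8125, so v = 12.8379 m/s.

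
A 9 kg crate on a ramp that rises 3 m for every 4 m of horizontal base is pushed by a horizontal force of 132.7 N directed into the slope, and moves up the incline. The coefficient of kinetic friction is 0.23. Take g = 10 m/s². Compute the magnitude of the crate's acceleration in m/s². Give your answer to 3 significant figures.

The horizontal push has components F cos 36.87° = 132.7 × 0.8000 = 106.160 N up the incline and F sin 36.87° = 132.7 × 0.6000 = 79.620 N pressing into the surface.
The normal force is therefore N = mg cos 36.87° + F sin 36.87° = 72.000 + 79.620 = 151.620 N, and kinetic friction down the slope is μN = 0.23 × 151.620 = 34.873 N.
Along the incline: F cos 36.87° − mg sin 36.87° − μN = ma, so 106.160 − 54.000 − 34.873 = 9 a, giving a = 1.9208 m/s².

1.92 m/s²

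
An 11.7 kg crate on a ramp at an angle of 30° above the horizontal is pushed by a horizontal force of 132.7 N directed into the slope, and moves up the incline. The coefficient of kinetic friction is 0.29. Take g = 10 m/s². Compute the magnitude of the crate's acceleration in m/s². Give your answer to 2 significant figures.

The horizontal push has components F cos 30° = 132.7 × 0.8660 = 114.918 N up the incline and F sin 30° = 132.7 × 0.5000 = 66.350 N pressing into the surface.
The normal force is therefore N = mg cos 30° + F sin 30° = 101.322 + 66.350 = 167.672 N, and kinetic friction down the slope is μN = 0.29 × 167.672 = 48.625 N.
Along the incline: F cos 30° − mg sin 30° − μN = ma, so 114.918 − 58.500 − 48.625 = 11.7 a, giving a = 0.6661 m/s².

0.67 m/s²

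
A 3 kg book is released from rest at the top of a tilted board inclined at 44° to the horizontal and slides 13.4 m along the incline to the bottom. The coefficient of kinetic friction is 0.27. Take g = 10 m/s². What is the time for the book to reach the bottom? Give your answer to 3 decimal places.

The weight component along the incline is mg sin 44° = 20.840 N and the normal force is N = mg cos 44° = 21.580 N.
Friction up the slope is f = μN = 0.27 × 21.580 = 5.827 N, so the net downslope force is 20.840 − 5.827 = 15.013 N and a = 15.013 / 3 = 5.0043 m/s².
Starting from rest, L = ½at², so t = √(2L/a) = √(2 × 13.4 / 5.0043) = 2.3142 s.

2.314 s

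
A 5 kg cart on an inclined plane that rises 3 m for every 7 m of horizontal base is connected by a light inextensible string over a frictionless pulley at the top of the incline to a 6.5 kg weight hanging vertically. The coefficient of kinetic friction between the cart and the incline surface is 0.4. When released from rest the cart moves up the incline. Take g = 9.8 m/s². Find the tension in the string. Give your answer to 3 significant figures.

48.8 N

For the cart on the incline: the weight component along the slope is m₁g sin 23.20° = 5 × 9.8 × 0.3939 = 19.301 N and the normal force is N = m₁g cos 23.20° = 45.038 N.
Kinetic friction opposes the cart's motion up the incline: f = μN = 0.4 × 45.038 = 18.015 N acting down the slope.
Newton's second law for the cart (up-slope positive): T − 19.301 − 18.015 = 5 a. For the hanging weight (downward positive): 6.5 × 9.8 − T = 6.5 a.
Adding the two equations eliminates T: 26.384 = 11.5 a, so a = 2.2943 m/s².
Then from the hanging weight's equation, T = 6.5 × (9.8 − 2.2943) = 48.787 N.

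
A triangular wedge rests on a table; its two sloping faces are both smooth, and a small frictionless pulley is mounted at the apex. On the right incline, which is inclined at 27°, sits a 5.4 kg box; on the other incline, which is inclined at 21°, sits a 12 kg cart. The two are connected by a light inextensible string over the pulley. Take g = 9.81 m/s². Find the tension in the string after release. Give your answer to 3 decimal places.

Resolve each weight along its own incline: the 5.4 kg mass has component 5.4 × 9.81 × sin 27° = 24.050 N down its slope, and the 12 kg mass has 12 × 9.81 × sin 21° = 42.187 N down its slope.
The 12 kg side's 42.187 N exceeds the other side's 24.050 N, so that mass slides down and the 5.4 kg mass slides up. Taking that direction as positive, Newton's second law for the whole system gives 42.187 − 24.050 = (5.4 + 12) a, so a = 18.137 / 17.4 = 1.0424 m/s².
For the 5.4 kg mass (up-slope positive): T − 24.050 = 5.4 × 1.0424, so T = 29.679 N.

29.679 N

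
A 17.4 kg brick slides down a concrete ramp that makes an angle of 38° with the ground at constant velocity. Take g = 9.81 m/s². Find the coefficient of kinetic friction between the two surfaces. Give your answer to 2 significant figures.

At constant velocity the net force along the incline is zero: mg sin 38° = μ mg cos 38°.
So μ = tan 38° = 0.6157 / 0.7880 = 0.7813.

0.78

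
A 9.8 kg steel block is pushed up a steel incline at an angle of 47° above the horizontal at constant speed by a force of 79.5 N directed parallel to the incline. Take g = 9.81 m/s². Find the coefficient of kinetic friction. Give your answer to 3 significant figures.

0.140

At constant speed ΣF = 0 along the incline. The applied 79.5 N acts up the slope; the weight component mg sin 47° = 70.311 N and kinetic friction μN both act down the slope.
So 79.5 = 70.311 + μ × 65.566, giving μ = (79.5 − 70.311) / 65.566 = 0.1401.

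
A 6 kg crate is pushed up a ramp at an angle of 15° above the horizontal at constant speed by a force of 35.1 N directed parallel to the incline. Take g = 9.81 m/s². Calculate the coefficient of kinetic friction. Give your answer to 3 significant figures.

0.349

At constant speed ΣF = 0 along the incline. The applied 35.1 N acts up the slope; the weight component mg sin 15° = 15.234 N and kinetic friction μN both act down the slope.
So 35.1 = 15.234 + μ × 56.854, giving μ = (35.1 − 15.234) / 56.854 = 0.3494.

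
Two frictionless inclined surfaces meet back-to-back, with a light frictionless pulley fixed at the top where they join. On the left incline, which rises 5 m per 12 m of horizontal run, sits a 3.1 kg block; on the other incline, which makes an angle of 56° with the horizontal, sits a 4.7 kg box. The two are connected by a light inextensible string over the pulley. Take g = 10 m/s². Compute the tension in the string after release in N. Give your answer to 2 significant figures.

Resolve each weight along its own incline: the 3.1 kg mass has component 3.1 × 10 × sin 22.62° = 11.923 N down its slope, and the 4.7 kg mass has 4.7 × 10 × sin 56° = 38.965 N down its slope.
The 4.7 kg side's 38.965 N exceeds the other side's 11.923 N, so that mass slides down and the 3.1 kg mass slides up. Taking that direction as positive, Newton's second law for the whole system gives 38.965 − 11.923 = (3.1 + 4.7) a, so a = 27.042 / 7.8 = 3.4669 m/s².
For the 3.1 kg mass (up-slope positive): T − 11.923 = 3.1 × 3.4669, so T = 22.670 N.

23 N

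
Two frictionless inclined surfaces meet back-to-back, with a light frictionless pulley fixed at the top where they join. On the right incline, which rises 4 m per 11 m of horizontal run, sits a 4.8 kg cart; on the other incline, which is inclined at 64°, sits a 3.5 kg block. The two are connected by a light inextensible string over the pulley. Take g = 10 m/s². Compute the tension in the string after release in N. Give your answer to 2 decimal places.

Resolve each weight along its own incline: the 4.8 kg mass has component 4.8 × 10 × sin 19.98° = 16.404 N down its slope, and the 3.5 kg mass has 3.5 × 10 × sin 64° = 31.458 N down its slope.
The 3.5 kg side's 31.458 N exceeds the other side's 16.404 N, so that mass slides down and the 4.8 kg mass slides up. Taking that direction as positive, Newton's second law for the whole system gives 31.458 − 16.404 = (4.8 + 3.5) a, so a = 15.054 / 8.3 = 1.8137 m/s².
For the 4.8 kg mass (up-slope positive): T − 16.404 = 4.8 × 1.8137, so T = 25.110 N.

25.11 N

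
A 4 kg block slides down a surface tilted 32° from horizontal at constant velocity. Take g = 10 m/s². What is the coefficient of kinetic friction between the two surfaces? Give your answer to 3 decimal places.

0.625

At constant velocity the net force along the incline is zero: mg sin 32° = μ mg cos 32°.
So μ = tan 32° = 0.5299 / 0.8480 = 0.6249.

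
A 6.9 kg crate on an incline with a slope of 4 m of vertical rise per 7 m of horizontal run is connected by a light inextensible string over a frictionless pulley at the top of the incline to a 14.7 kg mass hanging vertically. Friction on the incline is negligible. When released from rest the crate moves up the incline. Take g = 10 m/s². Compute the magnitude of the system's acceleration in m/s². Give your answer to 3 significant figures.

5.22 m/s²

For the crate on the incline: the weight component along the slope is m₁g sin 29.74° = 6.9 × 10 × 0.4961 = 34.231 N and the normal force is N = m₁g cos 29.74° = 59.909 N.
Newton's second law for the crate (up-slope positive): T − 34.231 = 6.9 a. For the hanging mass (downward positive): 14.7 × 10 − T = 14.7 a.
Adding the two equations eliminates T: 112.769 = 21.6 a, so a = 5.2208 m/s².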